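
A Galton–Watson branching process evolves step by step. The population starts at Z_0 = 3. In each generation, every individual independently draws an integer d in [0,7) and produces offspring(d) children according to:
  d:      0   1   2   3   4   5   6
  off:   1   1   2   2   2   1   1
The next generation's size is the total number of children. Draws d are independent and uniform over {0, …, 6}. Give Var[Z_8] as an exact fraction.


Outcome values over d=0..6: [1, 1, 2, 2, 2, 1, 1]
Σy = 10, Σy² = 16, M = 7
μ = 10/7 = 10/7,  σ² = 16/7 − (10/7)² = 12/49
V_0 = 0, E_0 = 3
V_1 = 12/49·E_0 + (10/7)²·V_0 = 36/49;  E_1 = 30/7
V_2 = 12/49·E_1 + (10/7)²·V_1 = 6120/2401;  E_2 = 300/49
V_3 = 12/49·E_2 + (10/7)²·V_2 = 788400/117649;  E_3 = 3000/343
V_4 = 12/49·E_3 + (10/7)²·V_3 = 91188000/5764801;  E_4 = 30000/2401
V_5 = 12/49·E_4 + (10/7)²·V_4 = 9983160000/282475249;  E_5 = 300000/16807
V_6 = 12/49·E_5 + (10/7)²·V_5 = 1058821200000/13841287201;  E_6 = 3000000/117649
V_7 = 12/49·E_6 + (10/7)²·V_6 = 110117484000000/678223072849;  E_7 = 30000000/823543
V_8 = 12/49·E_7 + (10/7)²·V_7 = 11308223880000000/33232930569601;  E_8 = 300000000/5764801

11308223880000000/33232930569601


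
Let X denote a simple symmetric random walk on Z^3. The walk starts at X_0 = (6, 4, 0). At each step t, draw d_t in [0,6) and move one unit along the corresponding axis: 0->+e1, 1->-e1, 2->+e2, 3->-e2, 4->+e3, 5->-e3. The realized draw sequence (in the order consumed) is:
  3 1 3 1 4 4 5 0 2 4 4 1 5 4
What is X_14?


t=0: X=(6, 4, 0), d=3 → -e2, X_1=(6, 3, 0)
t=1: X=(6, 3, 0), d=1 → -e1, X_2=(5, 3, 0)
t=2: X=(5, 3, 0), d=3 → -e2, X_3=(5, 2, 0)
t=3: X=(5, 2, 0), d=1 → -e1, X_4=(4, 2, 0)
t=4: X=(4, 2, 0), d=4 → +e3, X_5=(4, 2, 1)
t=5: X=(4, 2, 1), d=4 → +e3, X_6=(4, 2, 2)
t=6: X=(4, 2, 2), d=5 → -e3, X_7=(4, 2, 1)
t=7: X=(4, 2, 1), d=0 → +e1, X_8=(5, 2, 1)
t=8: X=(5, 2, 1), d=2 → +e2, X_9=(5, 3, 1)
t=9: X=(5, 3, 1), d=4 → +e3, X_10=(5, 3, 2)
t=10: X=(5, 3, 2), d=4 → +e3, X_11=(5, 3, 3)
t=11: X=(5, 3, 3), d=1 → -e1, X_12=(4, 3, 3)
t=12: X=(4, 3, 3), d=5 → -e3, X_13=(4, 3, 2)
t=13: X=(4, 3, 2), d=4 → +e3, X_14=(4, 3, 3)

(4, 3, 3)


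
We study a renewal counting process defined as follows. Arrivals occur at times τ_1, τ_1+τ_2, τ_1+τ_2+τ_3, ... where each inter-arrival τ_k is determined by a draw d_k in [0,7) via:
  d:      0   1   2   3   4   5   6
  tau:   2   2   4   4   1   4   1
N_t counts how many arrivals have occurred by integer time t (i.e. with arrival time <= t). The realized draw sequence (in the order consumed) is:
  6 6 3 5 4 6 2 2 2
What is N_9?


draw d_1=6: τ_1=1, arrival time A_1=1
draw d_2=6: τ_2=1, arrival time A_2=2
draw d_3=3: τ_3=4, arrival time A_3=6
draw d_4=5: τ_4=4, arrival time A_4=10
draw d_5=4: τ_5=1, arrival time A_5=11
draw d_6=6: τ_6=1, arrival time A_6=12
draw d_7=2: τ_7=4, arrival time A_7=16
draw d_8=2: τ_8=4, arrival time A_8=20
draw d_9=2: τ_9=4, arrival time A_9=24
N_t over t=0..9: 0:0 1:1 2:2 3:2 4:2 5:2 6:3 7:3 8:3 9:3

3


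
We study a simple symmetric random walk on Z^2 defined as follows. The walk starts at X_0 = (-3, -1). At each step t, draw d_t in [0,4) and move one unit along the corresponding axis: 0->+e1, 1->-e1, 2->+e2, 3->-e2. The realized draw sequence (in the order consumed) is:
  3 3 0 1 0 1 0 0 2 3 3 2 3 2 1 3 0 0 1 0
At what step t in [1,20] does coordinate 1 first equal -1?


8

t=0: X=(-3, -1), d=3 → -e2, X_1=(-3, -2)
t=1: X=(-3, -2), d=3 → -e2, X_2=(-3, -3)
t=2: X=(-3, -3), d=0 → +e1, X_3=(-2, -3)
t=3: X=(-2, -3), d=1 → -e1, X_4=(-3, -3)
t=4: X=(-3, -3), d=0 → +e1, X_5=(-2, -3)
t=5: X=(-2, -3), d=1 → -e1, X_6=(-3, -3)
t=6: X=(-3, -3), d=0 → +e1, X_7=(-2, -3)
t=7: X=(-2, -3), d=0 → +e1, X_8=(-1, -3)
t=8: X=(-1, -3), d=2 → +e2, X_9=(-1, -2)
t=9: X=(-1, -2), d=3 → -e2, X_10=(-1, -3)
t=10: X=(-1, -3), d=3 → -e2, X_11=(-1, -4)
t=11: X=(-1, -4), d=2 → +e2, X_12=(-1, -3)
t=12: X=(-1, -3), d=3 → -e2, X_13=(-1, -4)
t=13: X=(-1, -4), d=2 → +e2, X_14=(-1, -3)
t=14: X=(-1, -3), d=1 → -e1, X_15=(-2, -3)
t=15: X=(-2, -3), d=3 → -e2, X_16=(-2, -4)
t=16: X=(-2, -4), d=0 → +e1, X_17=(-1, -4)
t=17: X=(-1, -4), d=0 → +e1, X_18=(0, -4)
t=18: X=(0, -4), d=1 → -e1, X_19=(-1, -4)
t=19: X=(-1, -4), d=0 → +e1, X_20=(0, -4)


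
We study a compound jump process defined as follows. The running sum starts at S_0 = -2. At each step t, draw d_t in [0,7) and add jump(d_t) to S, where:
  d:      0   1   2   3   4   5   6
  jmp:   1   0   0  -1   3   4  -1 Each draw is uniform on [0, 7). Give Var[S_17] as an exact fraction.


Outcome values over d=0..6: [1, 0, 0, -1, 3, 4, -1]
Σy = 6, Σy² = 28, M = 7
μ = 6/7 = 6/7,  σ² = 28/7 − (6/7)² = 160/49
Independent increments: Var[S_17] = 17·σ² = 17·(160/49) = 2720/49

2720/49


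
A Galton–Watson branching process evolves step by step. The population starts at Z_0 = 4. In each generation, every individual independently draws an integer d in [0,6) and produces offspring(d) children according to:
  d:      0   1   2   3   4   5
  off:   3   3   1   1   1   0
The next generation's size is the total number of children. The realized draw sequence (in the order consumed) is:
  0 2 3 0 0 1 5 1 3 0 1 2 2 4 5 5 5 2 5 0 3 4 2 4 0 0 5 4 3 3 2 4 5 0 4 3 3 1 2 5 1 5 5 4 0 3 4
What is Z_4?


22

gen 0: Z_0=4, draws=[0, 2, 3, 0], offspring=[3, 1, 1, 3], Z_1=8
gen 1: Z_1=8, draws=[0, 1, 5, 1, 3, 0, 1, 2], offspring=[3, 3, 0, 3, 1, 3, 3, 1], Z_2=17
gen 2: Z_2=17, draws=[2, 4, 5, 5, 5, 2, 5, 0, 3, 4, 2, 4, 0, 0, 5, 4, 3], offspring=[1, 1, 0, 0, 0, 1, 0, 3, 1, 1, 1, 1, 3, 3, 0, 1, 1], Z_3=18
gen 3: Z_3=18, draws=[3, 2, 4, 5, 0, 4, 3, 3, 1, 2, 5, 1, 5, 5, 4, 0, 3, 4], offspring=[1, 1, 1, 0, 3, 1, 1, 1, 3, 1, 0, 3, 0, 0, 1, 3, 1, 1], Z_4=22


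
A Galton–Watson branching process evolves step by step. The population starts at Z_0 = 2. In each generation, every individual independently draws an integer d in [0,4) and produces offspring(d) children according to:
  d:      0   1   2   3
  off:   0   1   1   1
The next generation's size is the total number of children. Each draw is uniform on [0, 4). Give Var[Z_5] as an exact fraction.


189783/524288

Outcome values over d=0..3: [0, 1, 1, 1]
Σy = 3, Σy² = 3, M = 4
μ = 3/4 = 3/4,  σ² = 3/4 − (3/4)² = 3/16
V_0 = 0, E_0 = 2
V_1 = 3/16·E_0 + (3/4)²·V_0 = 3/8;  E_1 = 3/2
V_2 = 3/16·E_1 + (3/4)²·V_1 = 63/128;  E_2 = 9/8
V_3 = 3/16·E_2 + (3/4)²·V_2 = 999/2048;  E_3 = 27/32
V_4 = 3/16·E_3 + (3/4)²·V_3 = 14175/32768;  E_4 = 81/128
V_5 = 3/16·E_4 + (3/4)²·V_4 = 189783/524288;  E_5 = 243/512


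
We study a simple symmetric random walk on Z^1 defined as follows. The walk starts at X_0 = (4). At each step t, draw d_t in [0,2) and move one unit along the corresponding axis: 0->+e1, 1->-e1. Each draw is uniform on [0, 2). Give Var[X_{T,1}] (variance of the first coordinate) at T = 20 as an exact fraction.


Outcome values over d=0..1: [1, -1]
Σy = 0, Σy² = 2, M = 2
μ = 0/2 = 0,  σ² = 2/2 − (0)² = 1
Independent increments: Var[X_20] = 20·σ² = 20·(1) = 20

20


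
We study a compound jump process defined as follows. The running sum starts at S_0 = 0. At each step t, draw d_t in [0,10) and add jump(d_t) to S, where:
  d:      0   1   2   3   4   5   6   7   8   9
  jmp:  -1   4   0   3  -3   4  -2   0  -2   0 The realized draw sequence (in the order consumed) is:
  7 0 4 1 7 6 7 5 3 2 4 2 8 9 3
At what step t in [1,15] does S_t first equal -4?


3

t=0: S=0, d=7, jump=0, S_1=0
t=1: S=0, d=0, jump=-1, S_2=-1
t=2: S=-1, d=4, jump=-3, S_3=-4
t=3: S=-4, d=1, jump=4, S_4=0
t=4: S=0, d=7, jump=0, S_5=0
t=5: S=0, d=6, jump=-2, S_6=-2
t=6: S=-2, d=7, jump=0, S_7=-2
t=7: S=-2, d=5, jump=4, S_8=2
t=8: S=2, d=3, jump=3, S_9=5
t=9: S=5, d=2, jump=0, S_10=5
t=10: S=5, d=4, jump=-3, S_11=2
t=11: S=2, d=2, jump=0, S_12=2
t=12: S=2, d=8, jump=-2, S_13=0
t=13: S=0, d=9, jump=0, S_14=0
t=14: S=0, d=3, jump=3, S_15=3


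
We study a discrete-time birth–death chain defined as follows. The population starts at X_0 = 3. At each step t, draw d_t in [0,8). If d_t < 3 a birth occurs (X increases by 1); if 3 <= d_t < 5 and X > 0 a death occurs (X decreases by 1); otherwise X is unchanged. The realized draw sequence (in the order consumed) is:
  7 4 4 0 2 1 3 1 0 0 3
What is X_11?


5

t=0: X=3, d=7 → hold, X_1=3
t=1: X=3, d=4 → death, X_2=2
t=2: X=2, d=4 → death, X_3=1
t=3: X=1, d=0 → birth, X_4=2
t=4: X=2, d=2 → birth, X_5=3
t=5: X=3, d=1 → birth, X_6=4
t=6: X=4, d=3 → death, X_7=3
t=7: X=3, d=1 → birth, X_8=4
t=8: X=4, d=0 → birth, X_9=5
t=9: X=5, d=0 → birth, X_10=6
t=10: X=6, d=3 → death, X_11=5


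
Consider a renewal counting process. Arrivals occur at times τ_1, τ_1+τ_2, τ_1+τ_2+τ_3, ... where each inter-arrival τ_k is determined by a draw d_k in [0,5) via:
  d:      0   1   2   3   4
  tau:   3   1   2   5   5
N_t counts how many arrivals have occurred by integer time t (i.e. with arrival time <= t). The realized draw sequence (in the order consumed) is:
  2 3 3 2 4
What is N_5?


draw d_1=2: τ_1=2, arrival time A_1=2
draw d_2=3: τ_2=5, arrival time A_2=7
draw d_3=3: τ_3=5, arrival time A_3=12
draw d_4=2: τ_4=2, arrival time A_4=14
draw d_5=4: τ_5=5, arrival time A_5=19
N_t over t=0..5: 0:0 1:0 2:1 3:1 4:1 5:1

1


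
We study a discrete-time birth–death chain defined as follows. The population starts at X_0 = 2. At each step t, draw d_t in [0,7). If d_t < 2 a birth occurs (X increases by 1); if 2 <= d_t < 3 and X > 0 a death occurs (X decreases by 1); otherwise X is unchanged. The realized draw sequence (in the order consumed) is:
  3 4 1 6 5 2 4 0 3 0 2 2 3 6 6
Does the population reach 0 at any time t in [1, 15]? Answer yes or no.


t=0: X=2, d=3 → hold, X_1=2
t=1: X=2, d=4 → hold, X_2=2
t=2: X=2, d=1 → birth, X_3=3
t=3: X=3, d=6 → hold, X_4=3
t=4: X=3, d=5 → hold, X_5=3
t=5: X=3, d=2 → death, X_6=2
t=6: X=2, d=4 → hold, X_7=2
t=7: X=2, d=0 → birth, X_8=3
t=8: X=3, d=3 → hold, X_9=3
t=9: X=3, d=0 → birth, X_10=4
t=10: X=4, d=2 → death, X_11=3
t=11: X=3, d=2 → death, X_12=2
t=12: X=2, d=3 → hold, X_13=2
t=13: X=2, d=6 → hold, X_14=2
t=14: X=2, d=6 → hold, X_15=2

no


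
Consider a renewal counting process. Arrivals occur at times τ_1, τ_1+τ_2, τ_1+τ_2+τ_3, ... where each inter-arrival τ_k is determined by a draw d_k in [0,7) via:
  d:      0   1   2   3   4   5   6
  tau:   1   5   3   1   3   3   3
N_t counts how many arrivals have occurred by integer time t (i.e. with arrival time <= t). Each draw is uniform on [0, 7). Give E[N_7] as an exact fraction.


Inter-arrival values over d=0..6: [1, 5, 3, 1, 3, 3, 3]
Each d has probability 1/7, so the pmf of τ is: f(1) = 2/7, f(3) = 4/7, f(5) = 1/7
Renewal equation for m(n) = E[N_n]: condition on τ_1 = k (if k <= n, one arrival plus a fresh copy on the remaining n−k steps): m(n) = F(n) + Σ_{k<=n} f(k)·m(n−k), where F(n) = P(τ <= n) and m(0) = 0
m(1) = F(1) = 2/7
m(2) = F(2) + f(1)·m(1) = 2/7 + 2/7·2/7 = 18/49
m(3) = F(3) + f(1)·m(2) = 6/7 + 2/7·18/49 = 330/343
m(4) = F(4) + f(1)·m(3) + f(3)·m(1) = 6/7 + 2/7·330/343 + 4/7·2/7 = 3110/2401
m(5) = F(5) + f(1)·m(4) + f(3)·m(2) = 1 + 2/7·3110/2401 + 4/7·18/49 = 26555/16807
m(6) = F(6) + f(1)·m(5) + f(3)·m(3) + f(5)·m(1) = 1 + 2/7·26555/16807 + 4/7·330/343 + 1/7·2/7 = 240241/117649
m(7) = F(7) + f(1)·m(6) + f(3)·m(4) + f(5)·m(2) = 1 + 2/7·240241/117649 + 4/7·3110/2401 + 1/7·18/49 = 1956803/823543
E[N_7] = m(7) = 1956803/823543

1956803/823543


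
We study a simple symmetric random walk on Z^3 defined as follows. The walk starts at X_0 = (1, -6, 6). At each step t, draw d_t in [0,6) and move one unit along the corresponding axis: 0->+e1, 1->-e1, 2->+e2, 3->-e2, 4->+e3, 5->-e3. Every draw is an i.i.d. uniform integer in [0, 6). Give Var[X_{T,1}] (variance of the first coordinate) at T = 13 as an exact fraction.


13/3

Outcome values over d=0..5: [1, -1, 0, 0, 0, 0]
Σy = 0, Σy² = 2, M = 6
μ = 0/6 = 0,  σ² = 2/6 − (0)² = 1/3
Independent increments: Var[X_13] = 13·σ² = 13·(1/3) = 13/3


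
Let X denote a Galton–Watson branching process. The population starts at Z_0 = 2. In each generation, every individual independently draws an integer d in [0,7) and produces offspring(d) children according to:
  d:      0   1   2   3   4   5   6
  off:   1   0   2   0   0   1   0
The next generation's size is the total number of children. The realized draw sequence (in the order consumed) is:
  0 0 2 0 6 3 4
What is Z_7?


0

gen 0: Z_0=2, draws=[0, 0], offspring=[1, 1], Z_1=2
gen 1: Z_1=2, draws=[2, 0], offspring=[2, 1], Z_2=3
gen 2: Z_2=3, draws=[6, 3, 4], offspring=[0, 0, 0], Z_3=0
gen 3: Z_3=0, draws=[], offspring=[], Z_4=0
gen 4: Z_4=0, draws=[], offspring=[], Z_5=0
gen 5: Z_5=0, draws=[], offspring=[], Z_6=0
gen 6: Z_6=0, draws=[], offspring=[], Z_7=0


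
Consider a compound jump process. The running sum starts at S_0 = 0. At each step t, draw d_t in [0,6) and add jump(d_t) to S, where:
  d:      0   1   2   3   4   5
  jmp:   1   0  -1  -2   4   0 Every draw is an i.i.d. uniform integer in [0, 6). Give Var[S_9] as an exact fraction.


Outcome values over d=0..5: [1, 0, -1, -2, 4, 0]
Σy = 2, Σy² = 22, M = 6
μ = 2/6 = 1/3,  σ² = 22/6 − (1/3)² = 32/9
Independent increments: Var[S_9] = 9·σ² = 9·(32/9) = 32

32


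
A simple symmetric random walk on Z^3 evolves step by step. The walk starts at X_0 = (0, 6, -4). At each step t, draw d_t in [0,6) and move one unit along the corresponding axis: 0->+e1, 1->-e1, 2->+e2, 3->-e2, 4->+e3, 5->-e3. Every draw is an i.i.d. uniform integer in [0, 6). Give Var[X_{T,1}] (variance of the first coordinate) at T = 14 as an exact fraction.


14/3

Outcome values over d=0..5: [1, -1, 0, 0, 0, 0]
Σy = 0, Σy² = 2, M = 6
μ = 0/6 = 0,  σ² = 2/6 − (0)² = 1/3
Independent increments: Var[X_14] = 14·σ² = 14·(1/3) = 14/3


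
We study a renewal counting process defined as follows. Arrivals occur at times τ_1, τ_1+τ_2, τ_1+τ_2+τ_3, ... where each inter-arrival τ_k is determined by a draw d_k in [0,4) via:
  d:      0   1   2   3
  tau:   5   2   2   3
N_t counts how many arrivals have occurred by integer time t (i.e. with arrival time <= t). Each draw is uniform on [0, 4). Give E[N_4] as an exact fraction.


Inter-arrival values over d=0..3: [5, 2, 2, 3]
Each d has probability 1/4, so the pmf of τ is: f(2) = 1/2, f(3) = 1/4, f(5) = 1/4
Renewal equation for m(n) = E[N_n]: condition on τ_1 = k (if k <= n, one arrival plus a fresh copy on the remaining n−k steps): m(n) = F(n) + Σ_{k<=n} f(k)·m(n−k), where F(n) = P(τ <= n) and m(0) = 0
m(1) = F(1) = 0
m(2) = F(2) = 1/2
m(3) = F(3) = 3/4
m(4) = F(4) + f(2)·m(2) = 3/4 + 1/2·1/2 = 1
E[N_4] = m(4) = 1

1


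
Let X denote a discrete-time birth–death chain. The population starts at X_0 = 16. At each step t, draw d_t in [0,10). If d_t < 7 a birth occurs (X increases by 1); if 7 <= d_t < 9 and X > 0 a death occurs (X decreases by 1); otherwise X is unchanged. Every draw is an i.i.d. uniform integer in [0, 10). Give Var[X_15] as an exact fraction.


X can drop by at most 1 per step and X_0 = 16 > T = 15, so X_t >= 16 − t >= 1 > 0 for every t <= 15: the floor at 0 (the 'and X > 0' condition) never binds. Hence X_15 = X_0 + Σ_{t<15} Y_t with i.i.d. increments Y_t = y(d_t) ∈ {+1, −1, 0}.
Outcome values over d=0..9: [1, 1, 1, 1, 1, 1, 1, -1, -1, 0]
Σy = 5, Σy² = 9, M = 10
μ = 5/10 = 1/2,  σ² = 9/10 − (1/2)² = 13/20
Independent increments: Var[X_15] = 15·σ² = 15·(13/20) = 39/4

39/4


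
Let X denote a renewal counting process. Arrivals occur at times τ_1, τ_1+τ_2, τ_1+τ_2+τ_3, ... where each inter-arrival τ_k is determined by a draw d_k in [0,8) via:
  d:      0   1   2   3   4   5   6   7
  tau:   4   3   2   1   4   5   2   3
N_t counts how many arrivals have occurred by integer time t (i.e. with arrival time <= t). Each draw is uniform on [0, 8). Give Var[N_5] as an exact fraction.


379274927/1073741824

Inter-arrival values over d=0..7: [4, 3, 2, 1, 4, 5, 2, 3]
Each d has probability 1/8, so the pmf of τ is: f(1) = 1/8, f(2) = 1/4, f(3) = 1/4, f(4) = 1/4, f(5) = 1/8
Let p_n(j) = P(N_n = j), with p_0 = [1]. Condition on τ_1: p_n(0) = P(τ > n), and for j >= 1, p_n(j) = Σ_{k<=n} f(k)·p_{n−k}(j−1)
p_1 = [7/8, 1/8]  (j = 0..1)
p_2 = [5/8, 23/64, 1/64]  (j = 0..2)
p_3 = [3/8, 35/64, 39/512, 1/512]  (j = 0..3)
p_4 = [1/8, 43/64, 97/512, 55/4096, 1/4096]  (j = 0..4)
p_5 = [0, 39/64, 175/512, 191/4096, 71/32768, 1/32768]  (j = 0..5)
E[N_5] = Σ j·p_5(j) = 47241/32768;  E[N_5²] = Σ j²·p_5(j) = 79681/32768
Var[N_5] = 79681/32768 − (47241/32768)² = 379274927/1073741824


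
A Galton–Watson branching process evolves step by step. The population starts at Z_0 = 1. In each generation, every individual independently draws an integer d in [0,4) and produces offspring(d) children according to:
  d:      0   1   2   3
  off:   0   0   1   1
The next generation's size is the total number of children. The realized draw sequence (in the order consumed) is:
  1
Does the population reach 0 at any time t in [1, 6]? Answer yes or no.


gen 0: Z_0=1, draws=[1], offspring=[0], Z_1=0
gen 1: Z_1=0, draws=[], offspring=[], Z_2=0
gen 2: Z_2=0, draws=[], offspring=[], Z_3=0
gen 3: Z_3=0, draws=[], offspring=[], Z_4=0
gen 4: Z_4=0, draws=[], offspring=[], Z_5=0
gen 5: Z_5=0, draws=[], offspring=[], Z_6=0

yes


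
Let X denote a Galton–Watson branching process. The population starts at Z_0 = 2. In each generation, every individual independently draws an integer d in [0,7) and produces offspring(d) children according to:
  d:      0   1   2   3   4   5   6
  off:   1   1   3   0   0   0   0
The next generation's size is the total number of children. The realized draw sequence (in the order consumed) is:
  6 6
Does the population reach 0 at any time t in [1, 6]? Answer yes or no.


yes

gen 0: Z_0=2, draws=[6, 6], offspring=[0, 0], Z_1=0
gen 1: Z_1=0, draws=[], offspring=[], Z_2=0
gen 2: Z_2=0, draws=[], offspring=[], Z_3=0
gen 3: Z_3=0, draws=[], offspring=[], Z_4=0
gen 4: Z_4=0, draws=[], offspring=[], Z_5=0
gen 5: Z_5=0, draws=[], offspring=[], Z_6=0


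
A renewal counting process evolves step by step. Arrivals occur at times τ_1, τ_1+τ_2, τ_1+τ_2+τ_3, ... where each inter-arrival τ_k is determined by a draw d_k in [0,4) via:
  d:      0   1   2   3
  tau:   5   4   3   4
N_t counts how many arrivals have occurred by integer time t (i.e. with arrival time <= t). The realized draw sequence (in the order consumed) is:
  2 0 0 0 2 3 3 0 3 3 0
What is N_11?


2

draw d_1=2: τ_1=3, arrival time A_1=3
draw d_2=0: τ_2=5, arrival time A_2=8
draw d_3=0: τ_3=5, arrival time A_3=13
draw d_4=0: τ_4=5, arrival time A_4=18
draw d_5=2: τ_5=3, arrival time A_5=21
draw d_6=3: τ_6=4, arrival time A_6=25
draw d_7=3: τ_7=4, arrival time A_7=29
draw d_8=0: τ_8=5, arrival time A_8=34
draw d_9=3: τ_9=4, arrival time A_9=38
draw d_10=3: τ_10=4, arrival time A_10=42
draw d_11=0: τ_11=5, arrival time A_11=47
N_t over t=0..11: 0:0 1:0 2:0 3:1 4:1 5:1 6:1 7:1 8:2 9:2 10:2 11:2


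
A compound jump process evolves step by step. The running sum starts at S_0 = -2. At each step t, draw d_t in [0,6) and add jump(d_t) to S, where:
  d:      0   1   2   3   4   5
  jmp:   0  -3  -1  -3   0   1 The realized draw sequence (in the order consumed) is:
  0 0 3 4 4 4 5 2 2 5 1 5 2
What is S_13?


-8

t=0: S=-2, d=0, jump=0, S_1=-2
t=1: S=-2, d=0, jump=0, S_2=-2
t=2: S=-2, d=3, jump=-3, S_3=-5
t=3: S=-5, d=4, jump=0, S_4=-5
t=4: S=-5, d=4, jump=0, S_5=-5
t=5: S=-5, d=4, jump=0, S_6=-5
t=6: S=-5, d=5, jump=1, S_7=-4
t=7: S=-4, d=2, jump=-1, S_8=-5
t=8: S=-5, d=2, jump=-1, S_9=-6
t=9: S=-6, d=5, jump=1, S_10=-5
t=10: S=-5, d=1, jump=-3, S_11=-8
t=11: S=-8, d=5, jump=1, S_12=-7
t=12: S=-7, d=2, jump=-1, S_13=-8


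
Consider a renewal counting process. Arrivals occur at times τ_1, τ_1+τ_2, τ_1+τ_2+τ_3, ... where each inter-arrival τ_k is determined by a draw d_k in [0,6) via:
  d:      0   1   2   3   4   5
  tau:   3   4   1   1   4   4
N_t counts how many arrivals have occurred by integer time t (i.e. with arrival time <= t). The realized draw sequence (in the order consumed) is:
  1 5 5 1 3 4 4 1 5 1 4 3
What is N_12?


draw d_1=1: τ_1=4, arrival time A_1=4
draw d_2=5: τ_2=4, arrival time A_2=8
draw d_3=5: τ_3=4, arrival time A_3=12
draw d_4=1: τ_4=4, arrival time A_4=16
draw d_5=3: τ_5=1, arrival time A_5=17
draw d_6=4: τ_6=4, arrival time A_6=21
draw d_7=4: τ_7=4, arrival time A_7=25
draw d_8=1: τ_8=4, arrival time A_8=29
draw d_9=5: τ_9=4, arrival time A_9=33
draw d_10=1: τ_10=4, arrival time A_10=37
draw d_11=4: τ_11=4, arrival time A_11=41
draw d_12=3: τ_12=1, arrival time A_12=42
N_t over t=0..12: 0:0 1:0 2:0 3:0 4:1 5:1 6:1 7:1 8:2 9:2 10:2 11:2 12:3

3


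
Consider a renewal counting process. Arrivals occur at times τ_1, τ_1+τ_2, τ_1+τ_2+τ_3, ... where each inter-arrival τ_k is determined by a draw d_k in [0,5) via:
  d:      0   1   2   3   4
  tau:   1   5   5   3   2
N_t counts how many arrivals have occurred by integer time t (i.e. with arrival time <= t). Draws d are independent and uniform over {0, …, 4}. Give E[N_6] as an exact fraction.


Inter-arrival values over d=0..4: [1, 5, 5, 3, 2]
Each d has probability 1/5, so the pmf of τ is: f(1) = 1/5, f(2) = 1/5, f(3) = 1/5, f(5) = 2/5
Renewal equation for m(n) = E[N_n]: condition on τ_1 = k (if k <= n, one arrival plus a fresh copy on the remaining n−k steps): m(n) = F(n) + Σ_{k<=n} f(k)·m(n−k), where F(n) = P(τ <= n) and m(0) = 0
m(1) = F(1) = 1/5
m(2) = F(2) + f(1)·m(1) = 2/5 + 1/5·1/5 = 11/25
m(3) = F(3) + f(1)·m(2) + f(2)·m(1) = 3/5 + 1/5·11/25 + 1/5·1/5 = 91/125
m(4) = F(4) + f(1)·m(3) + f(2)·m(2) + f(3)·m(1) = 3/5 + 1/5·91/125 + 1/5·11/25 + 1/5·1/5 = 546/625
m(5) = F(5) + f(1)·m(4) + f(2)·m(3) + f(3)·m(2) = 1 + 1/5·546/625 + 1/5·91/125 + 1/5·11/25 = 4401/3125
m(6) = F(6) + f(1)·m(5) + f(2)·m(4) + f(3)·m(3) + f(5)·m(1) = 1 + 1/5·4401/3125 + 1/5·546/625 + 1/5·91/125 + 2/5·1/5 = 26281/15625
E[N_6] = m(6) = 26281/15625

26281/15625


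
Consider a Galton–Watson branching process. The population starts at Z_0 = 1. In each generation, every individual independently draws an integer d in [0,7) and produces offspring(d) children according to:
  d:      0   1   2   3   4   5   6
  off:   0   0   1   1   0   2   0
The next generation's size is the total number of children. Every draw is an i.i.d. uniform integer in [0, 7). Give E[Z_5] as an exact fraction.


Outcome values over d=0..6: [0, 0, 1, 1, 0, 2, 0]
Σy = 4, Σy² = 6, M = 7
μ = 4/7 = 4/7,  σ² = 6/7 − (4/7)² = 26/49
E[Z_0] = 1
E[Z_1] = 4/7·E[Z_0] = 4/7
E[Z_2] = 4/7·E[Z_1] = 16/49
E[Z_3] = 4/7·E[Z_2] = 64/343
E[Z_4] = 4/7·E[Z_3] = 256/2401
E[Z_5] = 4/7·E[Z_4] = 1024/16807

1024/16807


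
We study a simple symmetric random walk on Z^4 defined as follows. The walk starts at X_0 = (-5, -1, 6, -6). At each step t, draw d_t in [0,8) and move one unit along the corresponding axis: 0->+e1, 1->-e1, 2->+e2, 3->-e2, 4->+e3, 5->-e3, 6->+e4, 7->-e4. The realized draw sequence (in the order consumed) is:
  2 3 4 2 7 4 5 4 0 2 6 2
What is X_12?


t=0: X=(-5, -1, 6, -6), d=2 → +e2, X_1=(-5, 0, 6, -6)
t=1: X=(-5, 0, 6, -6), d=3 → -e2, X_2=(-5, -1, 6, -6)
t=2: X=(-5, -1, 6, -6), d=4 → +e3, X_3=(-5, -1, 7, -6)
t=3: X=(-5, -1, 7, -6), d=2 → +e2, X_4=(-5, 0, 7, -6)
t=4: X=(-5, 0, 7, -6), d=7 → -e4, X_5=(-5, 0, 7, -7)
t=5: X=(-5, 0, 7, -7), d=4 → +e3, X_6=(-5, 0, 8, -7)
t=6: X=(-5, 0, 8, -7), d=5 → -e3, X_7=(-5, 0, 7, -7)
t=7: X=(-5, 0, 7, -7), d=4 → +e3, X_8=(-5, 0, 8, -7)
t=8: X=(-5, 0, 8, -7), d=0 → +e1, X_9=(-4, 0, 8, -7)
t=9: X=(-4, 0, 8, -7), d=2 → +e2, X_10=(-4, 1, 8, -7)
t=10: X=(-4, 1, 8, -7), d=6 → +e4, X_11=(-4, 1, 8, -6)
t=11: X=(-4, 1, 8, -6), d=2 → +e2, X_12=(-4, 2, 8, -6)

(-4, 2, 8, -6)


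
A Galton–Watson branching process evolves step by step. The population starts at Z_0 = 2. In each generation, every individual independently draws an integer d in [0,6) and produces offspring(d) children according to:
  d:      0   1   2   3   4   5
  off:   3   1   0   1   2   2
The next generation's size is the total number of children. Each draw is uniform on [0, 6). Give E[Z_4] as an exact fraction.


Outcome values over d=0..5: [3, 1, 0, 1, 2, 2]
Σy = 9, Σy² = 19, M = 6
μ = 9/6 = 3/2,  σ² = 19/6 − (3/2)² = 11/12
E[Z_0] = 2
E[Z_1] = 3/2·E[Z_0] = 3
E[Z_2] = 3/2·E[Z_1] = 9/2
E[Z_3] = 3/2·E[Z_2] = 27/4
E[Z_4] = 3/2·E[Z_3] = 81/8

81/8


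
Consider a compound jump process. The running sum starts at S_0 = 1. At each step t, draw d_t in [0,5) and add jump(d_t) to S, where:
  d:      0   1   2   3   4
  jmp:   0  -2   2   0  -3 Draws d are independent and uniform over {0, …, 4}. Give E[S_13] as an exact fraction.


Outcome values over d=0..4: [0, -2, 2, 0, -3]
Σy = -3, Σy² = 17, M = 5
μ = -3/5 = -3/5,  σ² = 17/5 − (-3/5)² = 76/25
E[S_13] = 1 + 13·(-3/5) = -34/5

-34/5


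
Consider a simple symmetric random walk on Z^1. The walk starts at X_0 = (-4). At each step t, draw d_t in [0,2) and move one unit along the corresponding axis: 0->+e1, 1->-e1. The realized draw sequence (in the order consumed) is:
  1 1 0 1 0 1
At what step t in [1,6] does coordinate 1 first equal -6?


2

t=0: X=(-4), d=1 → -e1, X_1=(-5)
t=1: X=(-5), d=1 → -e1, X_2=(-6)
t=2: X=(-6), d=0 → +e1, X_3=(-5)
t=3: X=(-5), d=1 → -e1, X_4=(-6)
t=4: X=(-6), d=0 → +e1, X_5=(-5)
t=5: X=(-5), d=1 → -e1, X_6=(-6)


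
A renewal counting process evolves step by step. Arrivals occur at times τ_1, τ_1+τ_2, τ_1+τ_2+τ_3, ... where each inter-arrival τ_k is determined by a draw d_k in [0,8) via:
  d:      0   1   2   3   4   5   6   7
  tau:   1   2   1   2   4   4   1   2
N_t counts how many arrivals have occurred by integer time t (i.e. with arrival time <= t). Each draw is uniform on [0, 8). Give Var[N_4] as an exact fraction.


Inter-arrival values over d=0..7: [1, 2, 1, 2, 4, 4, 1, 2]
Each d has probability 1/8, so the pmf of τ is: f(1) = 3/8, f(2) = 3/8, f(4) = 1/4
Let p_n(j) = P(N_n = j), with p_0 = [1]. Condition on τ_1: p_n(0) = P(τ > n), and for j >= 1, p_n(j) = Σ_{k<=n} f(k)·p_{n−k}(j−1)
p_1 = [5/8, 3/8]  (j = 0..1)
p_2 = [1/4, 39/64, 9/64]  (j = 0..2)
p_3 = [1/4, 21/64, 189/512, 27/512]  (j = 0..3)
p_4 = [0, 7/16, 45/128, 783/4096, 81/4096]  (j = 0..4)
E[N_4] = Σ j·p_4(j) = 7345/4096;  E[N_4²] = Σ j²·p_4(j) = 15895/4096
Var[N_4] = 15895/4096 − (7345/4096)² = 11156895/16777216

11156895/16777216


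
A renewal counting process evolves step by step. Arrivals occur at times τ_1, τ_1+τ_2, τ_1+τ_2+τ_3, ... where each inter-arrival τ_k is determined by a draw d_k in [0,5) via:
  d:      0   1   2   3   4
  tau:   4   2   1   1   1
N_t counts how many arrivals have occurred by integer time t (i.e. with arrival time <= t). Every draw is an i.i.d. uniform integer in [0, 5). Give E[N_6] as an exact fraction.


52044/15625

Inter-arrival values over d=0..4: [4, 2, 1, 1, 1]
Each d has probability 1/5, so the pmf of τ is: f(1) = 3/5, f(2) = 1/5, f(4) = 1/5
Renewal equation for m(n) = E[N_n]: condition on τ_1 = k (if k <= n, one arrival plus a fresh copy on the remaining n−k steps): m(n) = F(n) + Σ_{k<=n} f(k)·m(n−k), where F(n) = P(τ <= n) and m(0) = 0
m(1) = F(1) = 3/5
m(2) = F(2) + f(1)·m(1) = 4/5 + 3/5·3/5 = 29/25
m(3) = F(3) + f(1)·m(2) + f(2)·m(1) = 4/5 + 3/5·29/25 + 1/5·3/5 = 202/125
m(4) = F(4) + f(1)·m(3) + f(2)·m(2) = 1 + 3/5·202/125 + 1/5·29/25 = 1376/625
m(5) = F(5) + f(1)·m(4) + f(2)·m(3) + f(4)·m(1) = 1 + 3/5·1376/625 + 1/5·202/125 + 1/5·3/5 = 8638/3125
m(6) = F(6) + f(1)·m(5) + f(2)·m(4) + f(4)·m(2) = 1 + 3/5·8638/3125 + 1/5·1376/625 + 1/5·29/25 = 52044/15625
E[N_6] = m(6) = 52044/15625


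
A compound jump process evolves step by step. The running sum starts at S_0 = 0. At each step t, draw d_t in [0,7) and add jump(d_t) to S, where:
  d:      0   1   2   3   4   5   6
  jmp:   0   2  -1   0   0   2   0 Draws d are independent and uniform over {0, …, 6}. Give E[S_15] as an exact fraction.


Outcome values over d=0..6: [0, 2, -1, 0, 0, 2, 0]
Σy = 3, Σy² = 9, M = 7
μ = 3/7 = 3/7,  σ² = 9/7 − (3/7)² = 54/49
E[S_15] = 0 + 15·(3/7) = 45/7

45/7


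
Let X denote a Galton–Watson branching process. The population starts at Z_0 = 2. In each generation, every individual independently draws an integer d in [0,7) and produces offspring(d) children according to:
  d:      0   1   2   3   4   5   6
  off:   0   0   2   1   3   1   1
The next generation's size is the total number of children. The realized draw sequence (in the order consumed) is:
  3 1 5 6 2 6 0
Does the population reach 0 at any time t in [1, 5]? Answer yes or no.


no

gen 0: Z_0=2, draws=[3, 1], offspring=[1, 0], Z_1=1
gen 1: Z_1=1, draws=[5], offspring=[1], Z_2=1
gen 2: Z_2=1, draws=[6], offspring=[1], Z_3=1
gen 3: Z_3=1, draws=[2], offspring=[2], Z_4=2
gen 4: Z_4=2, draws=[6, 0], offspring=[1, 0], Z_5=1


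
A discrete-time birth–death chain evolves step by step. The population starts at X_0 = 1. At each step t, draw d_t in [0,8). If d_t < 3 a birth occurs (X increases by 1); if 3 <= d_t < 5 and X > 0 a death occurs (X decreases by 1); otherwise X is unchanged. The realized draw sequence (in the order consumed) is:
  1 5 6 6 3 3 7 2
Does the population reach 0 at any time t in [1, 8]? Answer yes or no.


t=0: X=1, d=1 → birth, X_1=2
t=1: X=2, d=5 → hold, X_2=2
t=2: X=2, d=6 → hold, X_3=2
t=3: X=2, d=6 → hold, X_4=2
t=4: X=2, d=3 → death, X_5=1
t=5: X=1, d=3 → death, X_6=0
t=6: X=0, d=7 → hold, X_7=0
t=7: X=0, d=2 → birth, X_8=1

yes


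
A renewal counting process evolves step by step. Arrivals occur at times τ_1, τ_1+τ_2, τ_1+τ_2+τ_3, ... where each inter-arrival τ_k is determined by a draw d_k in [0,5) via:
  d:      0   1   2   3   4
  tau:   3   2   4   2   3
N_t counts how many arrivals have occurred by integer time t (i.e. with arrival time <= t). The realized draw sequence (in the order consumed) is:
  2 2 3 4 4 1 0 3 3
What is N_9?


2

draw d_1=2: τ_1=4, arrival time A_1=4
draw d_2=2: τ_2=4, arrival time A_2=8
draw d_3=3: τ_3=2, arrival time A_3=10
draw d_4=4: τ_4=3, arrival time A_4=13
draw d_5=4: τ_5=3, arrival time A_5=16
draw d_6=1: τ_6=2, arrival time A_6=18
draw d_7=0: τ_7=3, arrival time A_7=21
draw d_8=3: τ_8=2, arrival time A_8=23
draw d_9=3: τ_9=2, arrival time A_9=25
N_t over t=0..9: 0:0 1:0 2:0 3:0 4:1 5:1 6:1 7:1 8:2 9:2


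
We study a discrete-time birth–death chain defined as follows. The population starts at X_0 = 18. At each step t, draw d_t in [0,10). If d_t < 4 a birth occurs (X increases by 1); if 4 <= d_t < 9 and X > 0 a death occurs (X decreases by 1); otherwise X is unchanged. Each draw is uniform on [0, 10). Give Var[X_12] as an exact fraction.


X can drop by at most 1 per step and X_0 = 18 > T = 12, so X_t >= 18 − t >= 6 > 0 for every t <= 12: the floor at 0 (the 'and X > 0' condition) never binds. Hence X_12 = X_0 + Σ_{t<12} Y_t with i.i.d. increments Y_t = y(d_t) ∈ {+1, −1, 0}.
Outcome values over d=0..9: [1, 1, 1, 1, -1, -1, -1, -1, -1, 0]
Σy = -1, Σy² = 9, M = 10
μ = -1/10 = -1/10,  σ² = 9/10 − (-1/10)² = 89/100
Independent increments: Var[X_12] = 12·σ² = 12·(89/100) = 267/25

267/25


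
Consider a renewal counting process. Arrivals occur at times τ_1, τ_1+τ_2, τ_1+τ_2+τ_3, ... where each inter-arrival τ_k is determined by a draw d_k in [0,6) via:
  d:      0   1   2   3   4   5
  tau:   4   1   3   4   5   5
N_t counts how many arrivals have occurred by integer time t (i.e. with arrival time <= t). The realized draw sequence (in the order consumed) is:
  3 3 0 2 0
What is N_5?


draw d_1=3: τ_1=4, arrival time A_1=4
draw d_2=3: τ_2=4, arrival time A_2=8
draw d_3=0: τ_3=4, arrival time A_3=12
draw d_4=2: τ_4=3, arrival time A_4=15
draw d_5=0: τ_5=4, arrival time A_5=19
N_t over t=0..5: 0:0 1:0 2:0 3:0 4:1 5:1

1


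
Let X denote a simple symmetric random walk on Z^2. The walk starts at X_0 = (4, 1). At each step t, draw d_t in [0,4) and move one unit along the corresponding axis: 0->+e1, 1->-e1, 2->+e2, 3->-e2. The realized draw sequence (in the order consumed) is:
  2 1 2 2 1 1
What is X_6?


t=0: X=(4, 1), d=2 → +e2, X_1=(4, 2)
t=1: X=(4, 2), d=1 → -e1, X_2=(3, 2)
t=2: X=(3, 2), d=2 → +e2, X_3=(3, 3)
t=3: X=(3, 3), d=2 → +e2, X_4=(3, 4)
t=4: X=(3, 4), d=1 → -e1, X_5=(2, 4)
t=5: X=(2, 4), d=1 → -e1, X_6=(1, 4)

(1, 4)


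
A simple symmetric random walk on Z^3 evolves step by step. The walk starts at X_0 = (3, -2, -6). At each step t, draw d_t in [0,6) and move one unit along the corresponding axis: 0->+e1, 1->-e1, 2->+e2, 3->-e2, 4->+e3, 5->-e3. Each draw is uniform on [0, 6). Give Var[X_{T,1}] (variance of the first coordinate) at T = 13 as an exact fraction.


Outcome values over d=0..5: [1, -1, 0, 0, 0, 0]
Σy = 0, Σy² = 2, M = 6
μ = 0/6 = 0,  σ² = 2/6 − (0)² = 1/3
Independent increments: Var[X_13] = 13·σ² = 13·(1/3) = 13/3

13/3


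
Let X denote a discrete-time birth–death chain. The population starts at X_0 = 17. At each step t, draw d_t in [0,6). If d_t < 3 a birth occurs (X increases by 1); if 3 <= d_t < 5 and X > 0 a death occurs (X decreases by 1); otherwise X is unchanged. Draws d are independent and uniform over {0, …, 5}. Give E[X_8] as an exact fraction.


X can drop by at most 1 per step and X_0 = 17 > T = 8, so X_t >= 17 − t >= 9 > 0 for every t <= 8: the floor at 0 (the 'and X > 0' condition) never binds. Hence X_8 = X_0 + Σ_{t<8} Y_t with i.i.d. increments Y_t = y(d_t) ∈ {+1, −1, 0}.
Outcome values over d=0..5: [1, 1, 1, -1, -1, 0]
Σy = 1, Σy² = 5, M = 6
μ = 1/6 = 1/6,  σ² = 5/6 − (1/6)² = 29/36
E[X_8] = 17 + 8·(1/6) = 55/3

55/3


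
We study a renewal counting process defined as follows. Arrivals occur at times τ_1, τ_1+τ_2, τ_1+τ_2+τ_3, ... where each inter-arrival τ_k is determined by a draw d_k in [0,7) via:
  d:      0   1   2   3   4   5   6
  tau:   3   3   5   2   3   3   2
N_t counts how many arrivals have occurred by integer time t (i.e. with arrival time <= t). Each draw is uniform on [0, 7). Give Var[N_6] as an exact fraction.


Inter-arrival values over d=0..6: [3, 3, 5, 2, 3, 3, 2]
Each d has probability 1/7, so the pmf of τ is: f(2) = 2/7, f(3) = 4/7, f(5) = 1/7
Let p_n(j) = P(N_n = j), with p_0 = [1]. Condition on τ_1: p_n(0) = P(τ > n), and for j >= 1, p_n(j) = Σ_{k<=n} f(k)·p_{n−k}(j−1)
p_1 = [1]  (j = 0)
p_2 = [5/7, 2/7]  (j = 0..1)
p_3 = [1/7, 6/7]  (j = 0..1)
p_4 = [1/7, 38/49, 4/49]  (j = 0..2)
p_5 = [0, 29/49, 20/49]  (j = 0..2)
p_6 = [0, 13/49, 244/343, 8/343]  (j = 0..3)
E[N_6] = Σ j·p_6(j) = 603/343;  E[N_6²] = Σ j²·p_6(j) = 1139/343
Var[N_6] = 1139/343 − (603/343)² = 27068/117649

27068/117649


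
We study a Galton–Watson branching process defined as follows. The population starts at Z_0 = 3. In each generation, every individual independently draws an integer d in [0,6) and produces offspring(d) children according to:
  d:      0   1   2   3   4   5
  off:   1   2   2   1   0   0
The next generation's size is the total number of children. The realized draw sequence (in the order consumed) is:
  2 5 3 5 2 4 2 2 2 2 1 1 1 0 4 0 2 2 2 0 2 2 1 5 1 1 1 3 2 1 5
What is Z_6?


17

gen 0: Z_0=3, draws=[2, 5, 3], offspring=[2, 0, 1], Z_1=3
gen 1: Z_1=3, draws=[5, 2, 4], offspring=[0, 2, 0], Z_2=2
gen 2: Z_2=2, draws=[2, 2], offspring=[2, 2], Z_3=4
gen 3: Z_3=4, draws=[2, 2, 1, 1], offspring=[2, 2, 2, 2], Z_4=8
gen 4: Z_4=8, draws=[1, 0, 4, 0, 2, 2, 2, 0], offspring=[2, 1, 0, 1, 2, 2, 2, 1], Z_5=11
gen 5: Z_5=11, draws=[2, 2, 1, 5, 1, 1, 1, 3, 2, 1, 5], offspring=[2, 2, 2, 0, 2, 2, 2, 1, 2, 2, 0], Z_6=17


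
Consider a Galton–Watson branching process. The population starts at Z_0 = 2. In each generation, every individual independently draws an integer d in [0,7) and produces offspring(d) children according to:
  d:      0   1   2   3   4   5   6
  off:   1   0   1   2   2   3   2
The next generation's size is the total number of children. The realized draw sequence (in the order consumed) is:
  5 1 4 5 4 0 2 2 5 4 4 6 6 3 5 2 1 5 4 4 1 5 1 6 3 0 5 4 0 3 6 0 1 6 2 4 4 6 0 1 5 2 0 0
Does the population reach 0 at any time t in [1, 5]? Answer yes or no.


gen 0: Z_0=2, draws=[5, 1], offspring=[3, 0], Z_1=3
gen 1: Z_1=3, draws=[4, 5, 4], offspring=[2, 3, 2], Z_2=7
gen 2: Z_2=7, draws=[0, 2, 2, 5, 4, 4, 6], offspring=[1, 1, 1, 3, 2, 2, 2], Z_3=12
gen 3: Z_3=12, draws=[6, 3, 5, 2, 1, 5, 4, 4, 1, 5, 1, 6], offspring=[2, 2, 3, 1, 0, 3, 2, 2, 0, 3, 0, 2], Z_4=20
gen 4: Z_4=20, draws=[3, 0, 5, 4, 0, 3, 6, 0, 1, 6, 2, 4, 4, 6, 0, 1, 5, 2, 0, 0], offspring=[2, 1, 3, 2, 1, 2, 2, 1, 0, 2, 1, 2, 2, 2, 1, 0, 3, 1, 1, 1], Z_5=30

no


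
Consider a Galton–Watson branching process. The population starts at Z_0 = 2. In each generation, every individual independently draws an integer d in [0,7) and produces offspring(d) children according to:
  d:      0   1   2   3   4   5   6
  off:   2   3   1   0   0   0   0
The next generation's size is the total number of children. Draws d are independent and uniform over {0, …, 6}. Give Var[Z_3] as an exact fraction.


Outcome values over d=0..6: [2, 3, 1, 0, 0, 0, 0]
Σy = 6, Σy² = 14, M = 7
μ = 6/7 = 6/7,  σ² = 14/7 − (6/7)² = 62/49
V_0 = 0, E_0 = 2
V_1 = 62/49·E_0 + (6/7)²·V_0 = 124/49;  E_1 = 12/7
V_2 = 62/49·E_1 + (6/7)²·V_1 = 9672/2401;  E_2 = 72/49
V_3 = 62/49·E_2 + (6/7)²·V_2 = 566928/117649;  E_3 = 432/343

566928/117649


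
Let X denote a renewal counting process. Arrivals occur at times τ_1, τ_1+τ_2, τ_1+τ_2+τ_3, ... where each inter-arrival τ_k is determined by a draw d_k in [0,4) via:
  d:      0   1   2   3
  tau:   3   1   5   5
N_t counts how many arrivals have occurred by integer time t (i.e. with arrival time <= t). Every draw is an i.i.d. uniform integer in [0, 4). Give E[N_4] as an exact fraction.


Inter-arrival values over d=0..3: [3, 1, 5, 5]
Each d has probability 1/4, so the pmf of τ is: f(1) = 1/4, f(3) = 1/4, f(5) = 1/2
Renewal equation for m(n) = E[N_n]: condition on τ_1 = k (if k <= n, one arrival plus a fresh copy on the remaining n−k steps): m(n) = F(n) + Σ_{k<=n} f(k)·m(n−k), where F(n) = P(τ <= n) and m(0) = 0
m(1) = F(1) = 1/4
m(2) = F(2) + f(1)·m(1) = 1/4 + 1/4·1/4 = 5/16
m(3) = F(3) + f(1)·m(2) = 1/2 + 1/4·5/16 = 37/64
m(4) = F(4) + f(1)·m(3) + f(3)·m(1) = 1/2 + 1/4·37/64 + 1/4·1/4 = 181/256
E[N_4] = m(4) = 181/256

181/256


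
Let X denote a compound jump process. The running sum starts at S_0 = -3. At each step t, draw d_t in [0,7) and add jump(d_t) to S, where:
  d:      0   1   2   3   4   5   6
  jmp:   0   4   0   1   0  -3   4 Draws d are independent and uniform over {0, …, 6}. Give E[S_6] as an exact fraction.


15/7

Outcome values over d=0..6: [0, 4, 0, 1, 0, -3, 4]
Σy = 6, Σy² = 42, M = 7
μ = 6/7 = 6/7,  σ² = 42/7 − (6/7)² = 258/49
E[S_6] = -3 + 6·(6/7) = 15/7


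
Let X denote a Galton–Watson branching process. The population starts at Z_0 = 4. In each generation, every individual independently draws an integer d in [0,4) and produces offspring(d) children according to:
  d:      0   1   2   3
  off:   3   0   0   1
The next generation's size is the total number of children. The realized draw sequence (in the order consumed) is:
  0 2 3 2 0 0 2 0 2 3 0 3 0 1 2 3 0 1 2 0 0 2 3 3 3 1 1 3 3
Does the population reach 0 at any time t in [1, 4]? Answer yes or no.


gen 0: Z_0=4, draws=[0, 2, 3, 2], offspring=[3, 0, 1, 0], Z_1=4
gen 1: Z_1=4, draws=[0, 0, 2, 0], offspring=[3, 3, 0, 3], Z_2=9
gen 2: Z_2=9, draws=[2, 3, 0, 3, 0, 1, 2, 3, 0], offspring=[0, 1, 3, 1, 3, 0, 0, 1, 3], Z_3=12
gen 3: Z_3=12, draws=[1, 2, 0, 0, 2, 3, 3, 3, 1, 1, 3, 3], offspring=[0, 0, 3, 3, 0, 1, 1, 1, 0, 0, 1, 1], Z_4=11

no


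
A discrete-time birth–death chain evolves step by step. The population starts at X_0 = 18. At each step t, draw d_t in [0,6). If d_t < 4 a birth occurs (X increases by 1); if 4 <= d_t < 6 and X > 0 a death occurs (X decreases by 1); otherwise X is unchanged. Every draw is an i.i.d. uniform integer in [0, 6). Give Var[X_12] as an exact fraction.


X can drop by at most 1 per step and X_0 = 18 > T = 12, so X_t >= 18 − t >= 6 > 0 for every t <= 12: the floor at 0 (the 'and X > 0' condition) never binds. Hence X_12 = X_0 + Σ_{t<12} Y_t with i.i.d. increments Y_t = y(d_t) ∈ {+1, −1, 0}.
Outcome values over d=0..5: [1, 1, 1, 1, -1, -1]
Σy = 2, Σy² = 6, M = 6
μ = 2/6 = 1/3,  σ² = 6/6 − (1/3)² = 8/9
Independent increments: Var[X_12] = 12·σ² = 12·(8/9) = 32/3

32/3
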